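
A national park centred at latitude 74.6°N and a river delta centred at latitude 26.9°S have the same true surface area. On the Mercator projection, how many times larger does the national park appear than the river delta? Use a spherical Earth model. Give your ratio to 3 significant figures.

On Mercator, area is exaggerated by sec²φ = 1/cos²φ.
At 74.6°: sec²(74.6°) = 1/0.2656² = 14.18.
At 26.9°: sec²(26.9°) = 1/0.8918² = 1.257.
Ratio = 14.18/1.257 = cos²(26.9°)/cos²(74.6°) ≈ 11.3.

11.3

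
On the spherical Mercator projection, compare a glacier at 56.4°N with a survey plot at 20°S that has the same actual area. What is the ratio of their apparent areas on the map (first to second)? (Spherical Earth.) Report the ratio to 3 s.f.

On Mercator, area is exaggerated by sec²φ = 1/cos²φ.
At 56.4°: sec²(56.4°) = 1/0.5534² = 3.265.
At 20°: sec²(20°) = 1/0.9397² = 1.132.
Ratio = 3.265/1.132 = cos²(20°)/cos²(56.4°) ≈ 2.88.

2.88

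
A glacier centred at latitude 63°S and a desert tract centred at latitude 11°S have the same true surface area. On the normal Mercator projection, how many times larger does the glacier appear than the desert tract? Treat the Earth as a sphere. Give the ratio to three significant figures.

Mercator areal scale is sec²φ.
At 63°: sec²(63°) = 1/0.4540² = 4.852.
At 11°: sec²(11°) = 1/0.9816² = 1.038.
Ratio = 4.852/1.038 = cos²(11°)/cos²(63°) ≈ 4.68.

4.68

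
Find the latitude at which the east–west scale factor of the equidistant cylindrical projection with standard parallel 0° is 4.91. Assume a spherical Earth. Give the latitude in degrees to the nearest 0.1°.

78.2°

Plate carrée: h = 1, k = sec φ along parallels.
sec φ = 4.91  ⇒  cos φ = 0.2037  ⇒  φ ≈ 78.2°.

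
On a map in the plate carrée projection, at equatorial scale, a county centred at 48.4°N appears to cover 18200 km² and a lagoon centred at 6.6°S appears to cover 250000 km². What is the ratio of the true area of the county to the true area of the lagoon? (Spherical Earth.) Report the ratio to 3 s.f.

On the plate carrée, areal scale = h·k = 1 × sec φ, so true area = apparent × cos φ.
True area of county: 18200 × cos(48.4°) = 18200 × 0.6639 = 12080 km².
True area of lagoon: 250000 × cos(6.6°) = 250000 × 0.9934 = 248300 km².
Ratio = 12080 / 248300 ≈ 0.0487.

0.0487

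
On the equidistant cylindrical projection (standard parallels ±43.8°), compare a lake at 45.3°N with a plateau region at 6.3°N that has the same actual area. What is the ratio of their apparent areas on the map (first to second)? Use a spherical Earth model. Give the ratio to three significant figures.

1.41

With standard parallel φ₀ = 43.8°, the equirectangular projection gives x = Rλ cos φ₀, y = Rφ, so h = 1 and k = cos 43.8° / cos φ.
Areal scale at 45.3°: h·k = 1.000 × 1.026 = 1.026.
Areal scale at 6.3°: h·k = 1.000 × 0.7261 = 0.7261.
Ratio = 1.026/0.7261 ≈ 1.41.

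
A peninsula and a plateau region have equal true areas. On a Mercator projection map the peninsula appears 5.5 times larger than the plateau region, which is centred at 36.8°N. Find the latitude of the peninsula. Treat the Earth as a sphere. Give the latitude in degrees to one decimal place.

On Mercator, (apparent₁)/(apparent₂) = sec²φ₁ / sec²φ₂ when true areas are equal.
cos²φ₂ / cos²φ₁ = 5.5  ⇒  cos φ₁ = cos 36.8° / √5.5 = 0.8007/2.345 = 0.3414.
φ₁ = arccos(0.3414) ≈ 70.0°.

70.0°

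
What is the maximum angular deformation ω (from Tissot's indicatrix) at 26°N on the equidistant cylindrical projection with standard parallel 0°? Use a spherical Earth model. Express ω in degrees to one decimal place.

6.1°

In the plate carrée (x = Rλ, y = Rφ), meridians are true-scale (h = 1) and parallels are stretched by k = sec φ.
At 26°: h = 1.000, k = 1.113; principal scales a = 1.113, b = 1.000.
sin(ω/2) = (a − b)/(a + b) = 0.1126/2.113 = 0.05330, so ω = 2 arcsin(0.05330) ≈ 6.1°.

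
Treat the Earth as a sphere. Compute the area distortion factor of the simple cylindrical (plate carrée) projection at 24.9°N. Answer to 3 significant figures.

1.10

In the plate carrée (x = Rλ, y = Rφ), meridians are true-scale (h = 1) and parallels are stretched by k = sec φ.
Areal scale = h·k = 1 × sec φ; at 24.9°, h = 1.000, k = 1.102, so h·k = 1.102.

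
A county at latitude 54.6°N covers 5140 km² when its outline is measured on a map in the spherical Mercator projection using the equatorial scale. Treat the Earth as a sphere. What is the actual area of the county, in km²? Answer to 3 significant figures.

1720 km²

The Mercator projection is conformal; its linear scale factor is the same in every direction and equals sec φ = 1/cos φ.
Areal scale = k² = sec²φ = 1/cos²(54.6°) = 1/0.5793² = 2.980.
True area = apparent / (areal scale) = 5140 / 2.980 ≈ 1720 km².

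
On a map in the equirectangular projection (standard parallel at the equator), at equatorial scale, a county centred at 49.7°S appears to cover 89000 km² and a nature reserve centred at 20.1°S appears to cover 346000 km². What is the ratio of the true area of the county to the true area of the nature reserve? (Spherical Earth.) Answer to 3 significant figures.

0.177

Plate carrée has h = 1 and k = sec φ, giving areal scale sec φ; true area = (apparent area) · cos φ.
True area of county: 89000 × cos(49.7°) = 89000 × 0.6468 = 57560 km².
True area of nature reserve: 346000 × cos(20.1°) = 346000 × 0.9391 = 324900 km².
Ratio = 57560 / 324900 ≈ 0.177.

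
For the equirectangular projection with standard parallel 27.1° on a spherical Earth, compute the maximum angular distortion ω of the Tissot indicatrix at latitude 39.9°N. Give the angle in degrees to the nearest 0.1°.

The equidistant cylindrical projection with φ₀ = 27.1° has h = 1 (meridians true) and k = cos φ₀ / cos φ along parallels.
At 39.9°: h = 1.000, k = 1.160; principal scales a = 1.160, b = 1.000.
sin(ω/2) = (a − b)/(a + b) = 0.1604/2.160 = 0.07424, so ω = 2 arcsin(0.07424) ≈ 8.5°.

8.5°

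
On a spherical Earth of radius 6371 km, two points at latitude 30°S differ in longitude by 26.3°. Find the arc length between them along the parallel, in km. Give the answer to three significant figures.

2530 km

Arc length along a parallel = R cos φ · Δλ (with Δλ in radians).
= 6371 × cos 30° × (26.3° × π/180) = 6371 × 0.8660 × 0.4590 ≈ 2530 km.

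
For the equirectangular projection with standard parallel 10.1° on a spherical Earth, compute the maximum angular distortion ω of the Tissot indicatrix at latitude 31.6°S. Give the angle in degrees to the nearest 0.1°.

With standard parallel φ₀ = 10.1°, the equirectangular projection gives x = Rλ cos φ₀, y = Rφ, so h = 1 and k = cos 10.1° / cos φ.
At 31.6°: h = 1.000, k = 1.156; principal scales a = 1.156, b = 1.000.
sin(ω/2) = (a − b)/(a + b) = 0.1559/2.156 = 0.07231, so ω = 2 arcsin(0.07231) ≈ 8.3°.

8.3°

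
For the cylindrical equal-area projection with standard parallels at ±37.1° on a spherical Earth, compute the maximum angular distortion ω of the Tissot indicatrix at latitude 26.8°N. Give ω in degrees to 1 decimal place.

Cylindrical equal-area (φ₀ = 37.1°): h = cos φ / cos 37.1° along meridians, k = cos 37.1° / cos φ along parallels; h·k = 1.
At 26.8°: h = 1.119, k = 0.8936; principal scales a = 1.119, b = 0.8936.
sin(ω/2) = (a − b)/(a + b) = 0.2255/2.013 = 0.1121, so ω = 2 arcsin(0.1121) ≈ 12.9°.

12.9°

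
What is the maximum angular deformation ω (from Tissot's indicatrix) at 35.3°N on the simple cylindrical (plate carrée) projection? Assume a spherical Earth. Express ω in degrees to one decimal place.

11.6°

Plate carrée maps x = Rλ, y = Rφ. The meridian scale is h = 1 and the parallel scale is k = 1/cos φ = sec φ.
At 35.3°: h = 1.000, k = 1.225; principal scales a = 1.225, b = 1.000.
sin(ω/2) = (a − b)/(a + b) = 0.2253/2.225 = 0.1012, so ω = 2 arcsin(0.1012) ≈ 11.6°.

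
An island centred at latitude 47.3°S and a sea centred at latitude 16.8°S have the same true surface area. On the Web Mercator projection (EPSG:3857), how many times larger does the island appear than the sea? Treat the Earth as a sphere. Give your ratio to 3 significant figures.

1.99

Mercator is conformal with k = sec φ, so areal scale = k² = sec²φ.
At 47.3°: sec²(47.3°) = 1/0.6782² = 2.174.
At 16.8°: sec²(16.8°) = 1/0.9573² = 1.091.
Ratio = 2.174/1.091 = cos²(16.8°)/cos²(47.3°) ≈ 1.99.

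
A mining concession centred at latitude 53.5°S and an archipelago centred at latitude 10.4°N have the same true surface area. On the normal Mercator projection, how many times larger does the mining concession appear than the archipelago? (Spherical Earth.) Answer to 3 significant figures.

On Mercator, area is exaggerated by sec²φ = 1/cos²φ.
At 53.5°: sec²(53.5°) = 1/0.5948² = 2.826.
At 10.4°: sec²(10.4°) = 1/0.9836² = 1.034.
Ratio = 2.826/1.034 = cos²(10.4°)/cos²(53.5°) ≈ 2.73.

2.73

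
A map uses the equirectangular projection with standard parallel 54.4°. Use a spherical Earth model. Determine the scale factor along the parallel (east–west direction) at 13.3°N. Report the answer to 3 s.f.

0.598

The equidistant cylindrical projection with φ₀ = 54.4° has h = 1 (meridians true) and k = cos φ₀ / cos φ along parallels.
k = cos 54.4° / cos 13.3° = 0.5821/0.9732 = 0.5982.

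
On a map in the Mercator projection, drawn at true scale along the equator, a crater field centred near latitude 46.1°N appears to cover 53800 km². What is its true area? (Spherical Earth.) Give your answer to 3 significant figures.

25900 km²

Mercator is conformal, so the point scale is isotropic: h = k = sec φ = 1/cos φ.
Areal scale = k² = sec²φ = 1/cos²(46.1°) = 1/0.6934² = 2.080.
True area = apparent / (areal scale) = 53800 / 2.080 ≈ 25900 km².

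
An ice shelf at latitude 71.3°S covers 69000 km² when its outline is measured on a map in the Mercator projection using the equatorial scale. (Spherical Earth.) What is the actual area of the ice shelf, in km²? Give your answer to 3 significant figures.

7090 km²

The Mercator projection is conformal; its linear scale factor is the same in every direction and equals sec φ = 1/cos φ.
Areal scale = k² = sec²φ = 1/cos²(71.3°) = 1/0.3206² = 9.728.
True area = apparent / (areal scale) = 69000 / 9.728 ≈ 7090 km².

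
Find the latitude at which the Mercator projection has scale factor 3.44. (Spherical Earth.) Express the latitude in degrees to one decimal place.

Mercator scale is k = sec φ = 1/cos φ.
1/cos φ = 3.44  ⇒  cos φ = 0.2907  ⇒  φ = arccos(0.2907) ≈ 73.1°.

73.1°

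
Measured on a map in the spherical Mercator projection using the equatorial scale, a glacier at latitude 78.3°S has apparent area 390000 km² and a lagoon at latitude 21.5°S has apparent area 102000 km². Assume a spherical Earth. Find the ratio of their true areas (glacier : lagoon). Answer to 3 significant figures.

Mercator's areal exaggeration is sec²φ; hence true area = (apparent area) · cos²φ.
True area of glacier: 390000 × cos²(78.3°) = 390000 × 0.04112 = 16040 km².
True area of lagoon: 102000 × cos²(21.5°) = 102000 × 0.8657 = 88300 km².
Ratio = 16040 / 88300 ≈ 0.182.

0.182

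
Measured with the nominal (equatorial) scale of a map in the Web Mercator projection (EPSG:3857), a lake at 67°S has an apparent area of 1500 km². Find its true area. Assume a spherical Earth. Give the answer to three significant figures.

For Mercator, h = k = sec φ (a conformal cylindrical projection has a single point scale, 1/cos φ).
Areal scale = k² = sec²φ = 1/cos²(67°) = 1/0.3907² = 6.550.
True area = apparent / (areal scale) = 1500 / 6.550 ≈ 229 km².

229 km²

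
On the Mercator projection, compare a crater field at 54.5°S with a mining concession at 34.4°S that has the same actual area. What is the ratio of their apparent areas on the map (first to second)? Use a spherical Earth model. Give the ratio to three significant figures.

On Mercator, area is exaggerated by sec²φ = 1/cos²φ.
At 54.5°: sec²(54.5°) = 1/0.5807² = 2.965.
At 34.4°: sec²(34.4°) = 1/0.8251² = 1.469.
Ratio = 2.965/1.469 = cos²(34.4°)/cos²(54.5°) ≈ 2.02.

2.02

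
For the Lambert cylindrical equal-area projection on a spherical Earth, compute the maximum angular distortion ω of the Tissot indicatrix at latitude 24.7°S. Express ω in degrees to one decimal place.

11.0°

The Lambert cylindrical equal-area projection is the cylindrical equal-area projection with its standard parallel at the equator (φ₀ = 0). Cylindrical equal-area (φ₀ = 0°): h = cos φ / cos 0° along meridians, k = cos 0° / cos φ along parallels; h·k = 1.
At 24.7°: h = 0.9085, k = 1.101; principal scales a = 1.101, b = 0.9085.
sin(ω/2) = (a − b)/(a + b) = 0.1922/2.009 = 0.09566, so ω = 2 arcsin(0.09566) ≈ 11.0°.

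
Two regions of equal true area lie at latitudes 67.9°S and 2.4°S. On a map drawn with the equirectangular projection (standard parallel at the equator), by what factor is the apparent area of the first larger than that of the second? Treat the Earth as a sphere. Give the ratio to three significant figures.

2.66

For the equirectangular projection with φ₀ = 0 (plate carrée), h = 1 along meridians and k = sec φ along parallels.
Areal scale at 67.9°: h·k = 1.000 × 2.658 = 2.658.
Areal scale at 2.4°: h·k = 1.000 × 1.001 = 1.001.
Ratio = 2.658/1.001 ≈ 2.66.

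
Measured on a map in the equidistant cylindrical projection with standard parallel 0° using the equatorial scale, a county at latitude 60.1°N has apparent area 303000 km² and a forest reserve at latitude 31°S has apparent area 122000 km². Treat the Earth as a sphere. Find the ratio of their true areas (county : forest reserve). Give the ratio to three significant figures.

1.44

On the plate carrée, areal scale = h·k = 1 × sec φ, so true area = apparent × cos φ.
True area of county: 303000 × cos(60.1°) = 303000 × 0.4985 = 151000 km².
True area of forest reserve: 122000 × cos(31°) = 122000 × 0.8572 = 104600 km².
Ratio = 151000 / 104600 ≈ 1.44.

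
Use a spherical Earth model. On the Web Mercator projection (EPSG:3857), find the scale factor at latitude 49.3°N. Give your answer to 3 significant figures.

1.53

For Mercator, h = k = sec φ (a conformal cylindrical projection has a single point scale, 1/cos φ).
k = 1/cos 49.3° = 1/0.6521 = 1.534.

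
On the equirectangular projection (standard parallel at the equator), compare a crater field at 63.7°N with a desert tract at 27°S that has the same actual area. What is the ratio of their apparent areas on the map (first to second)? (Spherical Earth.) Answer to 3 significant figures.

2.01

Plate carrée maps x = Rλ, y = Rφ. The meridian scale is h = 1 and the parallel scale is k = 1/cos φ = sec φ.
Areal scale at 63.7°: h·k = 1.000 × 2.257 = 2.257.
Areal scale at 27°: h·k = 1.000 × 1.122 = 1.122.
Ratio = 2.257/1.122 ≈ 2.01.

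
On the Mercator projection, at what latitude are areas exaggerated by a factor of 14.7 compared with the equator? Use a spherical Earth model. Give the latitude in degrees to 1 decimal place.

74.9°

Mercator areal scale is sec²φ.
sec²φ = 14.7  ⇒  cos²φ = 0.06803  ⇒  cos φ = 0.2608.
φ = arccos(0.2608) ≈ 74.9°.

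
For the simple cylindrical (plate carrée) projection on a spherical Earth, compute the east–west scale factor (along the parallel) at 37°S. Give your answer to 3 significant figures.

For the equirectangular projection with φ₀ = 0 (plate carrée), h = 1 along meridians and k = sec φ along parallels.
k = 1/cos 37° = 1/0.7986 = 1.252.

1.25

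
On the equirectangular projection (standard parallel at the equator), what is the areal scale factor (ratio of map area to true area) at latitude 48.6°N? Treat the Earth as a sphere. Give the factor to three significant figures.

For the equirectangular projection with φ₀ = 0 (plate carrée), h = 1 along meridians and k = sec φ along parallels.
Areal scale = h·k = 1 × sec φ; at 48.6°, h = 1.000, k = 1.512, so h·k = 1.512.

1.51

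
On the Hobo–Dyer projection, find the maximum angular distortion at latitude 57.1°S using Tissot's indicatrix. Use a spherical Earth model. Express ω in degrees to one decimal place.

42.4°

Hobo–Dyer is a cylindrical equal-area projection with standard parallels at ±37.5°. Cylindrical equal-area (φ₀ = 37.5°): h = cos φ / cos 37.5° along meridians, k = cos 37.5° / cos φ along parallels; h·k = 1.
At 57.1°: h = 0.6847, k = 1.461; principal scales a = 1.461, b = 0.6847.
sin(ω/2) = (a − b)/(a + b) = 0.7759/2.145 = 0.3617, so ω = 2 arcsin(0.3617) ≈ 42.4°.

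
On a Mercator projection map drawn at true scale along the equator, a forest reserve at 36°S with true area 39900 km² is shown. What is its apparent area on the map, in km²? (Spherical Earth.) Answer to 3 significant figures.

Mercator is conformal, so the point scale is isotropic: h = k = sec φ = 1/cos φ.
Areal scale = k² = sec²φ = 1/cos²(36°) = 1/0.8090² = 1.528.
Apparent area = 39900 × 1.528 ≈ 61000 km².

61000 km²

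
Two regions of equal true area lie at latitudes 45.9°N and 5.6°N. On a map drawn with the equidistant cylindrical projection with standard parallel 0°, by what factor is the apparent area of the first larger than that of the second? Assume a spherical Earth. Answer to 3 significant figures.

Plate carrée maps x = Rλ, y = Rφ. The meridian scale is h = 1 and the parallel scale is k = 1/cos φ = sec φ.
Areal scale at 45.9°: h·k = 1.000 × 1.437 = 1.437.
Areal scale at 5.6°: h·k = 1.000 × 1.005 = 1.005.
Ratio = 1.437/1.005 ≈ 1.43.

1.43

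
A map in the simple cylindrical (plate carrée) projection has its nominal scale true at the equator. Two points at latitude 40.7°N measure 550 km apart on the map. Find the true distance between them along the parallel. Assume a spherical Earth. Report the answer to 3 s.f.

In the plate carrée (x = Rλ, y = Rφ), meridians are true-scale (h = 1) and parallels are stretched by k = sec φ.
Along the parallel at 40.7°, map distances are exaggerated by k = sec 40.7° = 1.319.
True distance = 550 / 1.319 = 550 × cos 40.7° ≈ 417 km.

417 km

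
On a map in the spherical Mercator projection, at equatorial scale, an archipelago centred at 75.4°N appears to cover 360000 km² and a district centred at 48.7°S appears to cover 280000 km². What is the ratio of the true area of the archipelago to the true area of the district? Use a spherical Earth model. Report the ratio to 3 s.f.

0.188

On Mercator the areal scale is sec²φ, so true area = apparent × cos²φ.
True area of archipelago: 360000 × cos²(75.4°) = 360000 × 0.06354 = 22870 km².
True area of district: 280000 × cos²(48.7°) = 280000 × 0.4356 = 122000 km².
Ratio = 22870 / 122000 ≈ 0.188.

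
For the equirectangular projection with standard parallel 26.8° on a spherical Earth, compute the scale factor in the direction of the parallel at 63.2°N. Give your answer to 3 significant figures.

1.98

With standard parallel φ₀ = 26.8°, the equirectangular projection gives x = Rλ cos φ₀, y = Rφ, so h = 1 and k = cos 26.8° / cos φ.
k = cos 26.8° / cos 63.2° = 0.8926/0.4509 = 1.980.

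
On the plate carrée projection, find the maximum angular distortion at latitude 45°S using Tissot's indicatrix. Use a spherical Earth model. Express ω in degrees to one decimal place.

Plate carrée maps x = Rλ, y = Rφ. The meridian scale is h = 1 and the parallel scale is k = 1/cos φ = sec φ.
At 45°: h = 1.000, k = 1.414; principal scales a = 1.414, b = 1.000.
sin(ω/2) = (a − b)/(a + b) = 0.4142/2.414 = 0.1716, so ω = 2 arcsin(0.1716) ≈ 19.8°.

19.8°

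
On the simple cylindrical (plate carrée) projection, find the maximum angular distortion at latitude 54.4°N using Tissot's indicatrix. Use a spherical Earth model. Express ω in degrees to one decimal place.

30.6°

For the equirectangular projection with φ₀ = 0 (plate carrée), h = 1 along meridians and k = sec φ along parallels.
At 54.4°: h = 1.000, k = 1.718; principal scales a = 1.718, b = 1.000.
sin(ω/2) = (a − b)/(a + b) = 0.7179/2.718 = 0.2641, so ω = 2 arcsin(0.2641) ≈ 30.6°.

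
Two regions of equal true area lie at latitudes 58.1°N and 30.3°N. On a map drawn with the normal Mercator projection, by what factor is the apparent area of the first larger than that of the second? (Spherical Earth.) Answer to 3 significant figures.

2.67

Mercator is conformal with k = sec φ, so areal scale = k² = sec²φ.
At 58.1°: sec²(58.1°) = 1/0.5284² = 3.581.
At 30.3°: sec²(30.3°) = 1/0.8634² = 1.341.
Ratio = 3.581/1.341 = cos²(30.3°)/cos²(58.1°) ≈ 2.67.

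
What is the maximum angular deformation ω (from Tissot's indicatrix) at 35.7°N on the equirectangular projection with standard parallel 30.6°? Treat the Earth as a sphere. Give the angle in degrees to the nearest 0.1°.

3.3°

With standard parallel φ₀ = 30.6°, the equirectangular projection gives x = Rλ cos φ₀, y = Rφ, so h = 1 and k = cos 30.6° / cos φ.
At 35.7°: h = 1.000, k = 1.060; principal scales a = 1.060, b = 1.000.
sin(ω/2) = (a − b)/(a + b) = 0.05992/2.060 = 0.02909, so ω = 2 arcsin(0.02909) ≈ 3.3°.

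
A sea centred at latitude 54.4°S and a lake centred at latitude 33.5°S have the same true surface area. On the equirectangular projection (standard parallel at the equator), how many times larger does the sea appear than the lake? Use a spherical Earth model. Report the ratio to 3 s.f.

1.43

Plate carrée maps x = Rλ, y = Rφ. The meridian scale is h = 1 and the parallel scale is k = 1/cos φ = sec φ.
Areal scale at 54.4°: h·k = 1.000 × 1.718 = 1.718.
Areal scale at 33.5°: h·k = 1.000 × 1.199 = 1.199.
Ratio = 1.718/1.199 ≈ 1.43.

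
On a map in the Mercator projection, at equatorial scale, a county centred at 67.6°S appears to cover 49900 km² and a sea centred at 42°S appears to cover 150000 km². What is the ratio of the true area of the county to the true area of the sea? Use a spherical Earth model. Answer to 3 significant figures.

On Mercator the areal scale is sec²φ, so true area = apparent × cos²φ.
True area of county: 49900 × cos²(67.6°) = 49900 × 0.1452 = 7246 km².
True area of sea: 150000 × cos²(42°) = 150000 × 0.5523 = 82840 km².
Ratio = 7246 / 82840 ≈ 0.0875.

0.0875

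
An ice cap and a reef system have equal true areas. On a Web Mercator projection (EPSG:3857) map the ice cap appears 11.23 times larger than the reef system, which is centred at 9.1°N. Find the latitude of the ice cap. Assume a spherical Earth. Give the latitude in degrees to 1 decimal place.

72.9°

Mercator areal scale is sec²φ, so apparent-area ratio = sec²φ₁ / sec²φ₂ = cos²φ₂ / cos²φ₁.
cos²φ₂ / cos²φ₁ = 11.23  ⇒  cos φ₁ = cos 9.1° / √11.23 = 0.9874/3.351 = 0.2947.
φ₁ = arccos(0.2947) ≈ 72.9°.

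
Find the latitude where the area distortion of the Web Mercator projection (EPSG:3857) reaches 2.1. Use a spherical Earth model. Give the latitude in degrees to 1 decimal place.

Mercator areal scale is sec²φ.
sec²φ = 2.1  ⇒  cos²φ = 0.4762  ⇒  cos φ = 0.6901.
φ = arccos(0.6901) ≈ 46.4°.

46.4°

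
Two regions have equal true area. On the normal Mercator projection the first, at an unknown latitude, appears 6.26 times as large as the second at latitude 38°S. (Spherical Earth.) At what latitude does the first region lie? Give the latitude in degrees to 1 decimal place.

On Mercator, (apparent₁)/(apparent₂) = sec²φ₁ / sec²φ₂ when true areas are equal.
cos²φ₂ / cos²φ₁ = 6.26  ⇒  cos φ₁ = cos 38° / √6.26 = 0.7880/2.502 = 0.3150.
φ₁ = arccos(0.3150) ≈ 71.6°.

71.6°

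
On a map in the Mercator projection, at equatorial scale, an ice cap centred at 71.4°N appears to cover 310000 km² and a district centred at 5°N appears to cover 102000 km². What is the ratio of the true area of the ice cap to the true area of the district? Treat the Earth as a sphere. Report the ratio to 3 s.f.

0.312

Mercator's areal exaggeration is sec²φ; hence true area = (apparent area) · cos²φ.
True area of ice cap: 310000 × cos²(71.4°) = 310000 × 0.1017 = 31540 km².
True area of district: 102000 × cos²(5°) = 102000 × 0.9924 = 101200 km².
Ratio = 31540 / 101200 ≈ 0.312.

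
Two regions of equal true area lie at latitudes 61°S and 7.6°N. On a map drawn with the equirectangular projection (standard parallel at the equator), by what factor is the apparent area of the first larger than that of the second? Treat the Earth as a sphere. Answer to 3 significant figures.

Plate carrée maps x = Rλ, y = Rφ. The meridian scale is h = 1 and the parallel scale is k = 1/cos φ = sec φ.
Areal scale at 61°: h·k = 1.000 × 2.063 = 2.063.
Areal scale at 7.6°: h·k = 1.000 × 1.009 = 1.009.
Ratio = 2.063/1.009 ≈ 2.04.

2.04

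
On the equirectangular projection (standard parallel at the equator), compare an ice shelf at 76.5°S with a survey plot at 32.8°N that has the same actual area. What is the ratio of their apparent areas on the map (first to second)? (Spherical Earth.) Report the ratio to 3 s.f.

3.60

In the plate carrée (x = Rλ, y = Rφ), meridians are true-scale (h = 1) and parallels are stretched by k = sec φ.
Areal scale at 76.5°: h·k = 1.000 × 4.284 = 4.284.
Areal scale at 32.8°: h·k = 1.000 × 1.190 = 1.190.
Ratio = 4.284/1.190 ≈ 3.60.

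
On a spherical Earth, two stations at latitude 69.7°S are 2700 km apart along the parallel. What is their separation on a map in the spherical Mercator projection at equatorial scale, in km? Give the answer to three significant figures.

7780 km

For Mercator, h = k = sec φ (a conformal cylindrical projection has a single point scale, 1/cos φ).
Along the parallel, k = sec 69.7° = 1/0.3469 = 2.882.
Map distance = 2700 × 2.882 ≈ 7780 km.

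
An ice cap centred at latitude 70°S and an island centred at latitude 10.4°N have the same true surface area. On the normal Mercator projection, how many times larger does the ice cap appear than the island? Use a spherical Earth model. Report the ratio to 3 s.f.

8.27

Mercator areal scale is sec²φ.
At 70°: sec²(70°) = 1/0.3420² = 8.549.
At 10.4°: sec²(10.4°) = 1/0.9836² = 1.034.
Ratio = 8.549/1.034 = cos²(10.4°)/cos²(70°) ≈ 8.27.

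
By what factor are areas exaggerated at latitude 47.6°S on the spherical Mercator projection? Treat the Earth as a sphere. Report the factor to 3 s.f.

For Mercator, h = k = sec φ (a conformal cylindrical projection has a single point scale, 1/cos φ).
Areal scale = k² = sec²φ = 1/cos²(47.6°) = 1/0.6743² = 2.199.

2.20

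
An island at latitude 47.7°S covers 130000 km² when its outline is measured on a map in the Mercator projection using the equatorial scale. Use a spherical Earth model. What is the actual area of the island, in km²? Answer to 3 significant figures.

58900 km²

The Mercator projection is conformal; its linear scale factor is the same in every direction and equals sec φ = 1/cos φ.
Areal scale = k² = sec²φ = 1/cos²(47.7°) = 1/0.6730² = 2.208.
True area = apparent / (areal scale) = 130000 / 2.208 ≈ 58900 km².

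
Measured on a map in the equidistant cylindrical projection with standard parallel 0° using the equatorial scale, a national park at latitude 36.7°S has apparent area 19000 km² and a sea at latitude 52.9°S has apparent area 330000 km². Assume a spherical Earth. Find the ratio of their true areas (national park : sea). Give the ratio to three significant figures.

0.0765

Plate carrée has h = 1 and k = sec φ, giving areal scale sec φ; true area = (apparent area) · cos φ.
True area of national park: 19000 × cos(36.7°) = 19000 × 0.8018 = 15230 km².
True area of sea: 330000 × cos(52.9°) = 330000 × 0.6032 = 199100 km².
Ratio = 15230 / 199100 ≈ 0.0765.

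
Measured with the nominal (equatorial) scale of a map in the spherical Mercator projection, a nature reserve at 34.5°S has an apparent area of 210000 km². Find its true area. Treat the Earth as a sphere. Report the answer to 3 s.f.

143000 km²

The Mercator projection is conformal; its linear scale factor is the same in every direction and equals sec φ = 1/cos φ.
Areal scale = k² = sec²φ = 1/cos²(34.5°) = 1/0.8241² = 1.472.
True area = apparent / (areal scale) = 210000 / 1.472 ≈ 143000 km².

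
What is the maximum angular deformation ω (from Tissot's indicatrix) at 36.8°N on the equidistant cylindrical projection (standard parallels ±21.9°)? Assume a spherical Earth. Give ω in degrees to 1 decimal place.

8.4°

In the equirectangular projection with standard parallel φ₀ = 21.9° (x = Rλ cos φ₀, y = Rφ), meridians are true-scale (h = 1) and the parallel scale is k = cos φ₀ / cos φ.
At 36.8°: h = 1.000, k = 1.159; principal scales a = 1.159, b = 1.000.
sin(ω/2) = (a − b)/(a + b) = 0.1587/2.159 = 0.07353, so ω = 2 arcsin(0.07353) ≈ 8.4°.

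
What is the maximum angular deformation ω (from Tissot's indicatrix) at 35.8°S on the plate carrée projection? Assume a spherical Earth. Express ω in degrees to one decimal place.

In the plate carrée (x = Rλ, y = Rφ), meridians are true-scale (h = 1) and parallels are stretched by k = sec φ.
At 35.8°: h = 1.000, k = 1.233; principal scales a = 1.233, b = 1.000.
sin(ω/2) = (a − b)/(a + b) = 0.2329/2.233 = 0.1043, so ω = 2 arcsin(0.1043) ≈ 12.0°.

12.0°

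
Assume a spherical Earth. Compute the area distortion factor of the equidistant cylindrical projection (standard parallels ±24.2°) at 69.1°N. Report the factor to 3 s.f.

The equidistant cylindrical projection with φ₀ = 24.2° has h = 1 (meridians true) and k = cos φ₀ / cos φ along parallels.
Areal scale = h·k = 1 × cos φ₀ / cos φ; at 69.1°, h = 1.000, k = 2.557, so h·k = 2.557.

2.56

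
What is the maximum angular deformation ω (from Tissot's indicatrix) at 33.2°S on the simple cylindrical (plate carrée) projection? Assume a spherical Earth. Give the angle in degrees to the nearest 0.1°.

Plate carrée maps x = Rλ, y = Rφ. The meridian scale is h = 1 and the parallel scale is k = 1/cos φ = sec φ.
At 33.2°: h = 1.000, k = 1.195; principal scales a = 1.195, b = 1.000.
sin(ω/2) = (a − b)/(a + b) = 0.1951/2.195 = 0.08887, so ω = 2 arcsin(0.08887) ≈ 10.2°.

10.2°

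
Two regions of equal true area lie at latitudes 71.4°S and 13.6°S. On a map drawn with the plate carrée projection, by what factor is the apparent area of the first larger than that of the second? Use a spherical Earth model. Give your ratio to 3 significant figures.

3.05

Plate carrée maps x = Rλ, y = Rφ. The meridian scale is h = 1 and the parallel scale is k = 1/cos φ = sec φ.
Areal scale at 71.4°: h·k = 1.000 × 3.135 = 3.135.
Areal scale at 13.6°: h·k = 1.000 × 1.029 = 1.029.
Ratio = 3.135/1.029 ≈ 3.05.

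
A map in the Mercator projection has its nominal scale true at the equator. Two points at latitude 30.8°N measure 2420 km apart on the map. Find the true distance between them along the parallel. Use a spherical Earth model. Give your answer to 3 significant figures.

2080 km

Mercator is conformal, so the point scale is isotropic: h = k = sec φ = 1/cos φ.
Along the parallel at 30.8°, map distances are exaggerated by k = sec 30.8° = 1.164.
True distance = 2420 / 1.164 = 2420 × cos 30.8° ≈ 2080 km.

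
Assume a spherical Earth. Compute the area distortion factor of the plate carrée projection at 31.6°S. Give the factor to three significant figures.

Plate carrée maps x = Rλ, y = Rφ. The meridian scale is h = 1 and the parallel scale is k = 1/cos φ = sec φ.
Areal scale = h·k = 1 × sec φ; at 31.6°, h = 1.000, k = 1.174, so h·k = 1.174.

1.17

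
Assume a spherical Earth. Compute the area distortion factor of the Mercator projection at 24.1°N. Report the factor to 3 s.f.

1.20

For Mercator, h = k = sec φ (a conformal cylindrical projection has a single point scale, 1/cos φ).
Areal scale = k² = sec²φ = 1/cos²(24.1°) = 1/0.9128² = 1.200.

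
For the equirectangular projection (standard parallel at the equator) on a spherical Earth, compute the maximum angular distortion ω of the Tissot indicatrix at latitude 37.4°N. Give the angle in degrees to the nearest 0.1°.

13.2°

In the plate carrée (x = Rλ, y = Rφ), meridians are true-scale (h = 1) and parallels are stretched by k = sec φ.
At 37.4°: h = 1.000, k = 1.259; principal scales a = 1.259, b = 1.000.
sin(ω/2) = (a − b)/(a + b) = 0.2588/2.259 = 0.1146, so ω = 2 arcsin(0.1146) ≈ 13.2°.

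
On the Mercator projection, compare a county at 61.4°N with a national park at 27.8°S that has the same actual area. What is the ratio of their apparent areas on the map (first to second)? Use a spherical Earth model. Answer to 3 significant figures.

3.41

Mercator areal scale is sec²φ.
At 61.4°: sec²(61.4°) = 1/0.4787² = 4.364.
At 27.8°: sec²(27.8°) = 1/0.8846² = 1.278.
Ratio = 4.364/1.278 = cos²(27.8°)/cos²(61.4°) ≈ 3.41.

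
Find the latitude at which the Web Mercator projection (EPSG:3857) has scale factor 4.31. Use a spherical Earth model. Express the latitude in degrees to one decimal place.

Mercator scale is k = sec φ = 1/cos φ.
1/cos φ = 4.31  ⇒  cos φ = 0.2320  ⇒  φ = arccos(0.2320) ≈ 76.6°.

76.6°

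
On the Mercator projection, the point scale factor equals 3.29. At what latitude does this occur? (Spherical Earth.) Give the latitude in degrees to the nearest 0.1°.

Mercator scale is k = sec φ = 1/cos φ.
1/cos φ = 3.29  ⇒  cos φ = 0.3040  ⇒  φ = arccos(0.3040) ≈ 72.3°.

72.3°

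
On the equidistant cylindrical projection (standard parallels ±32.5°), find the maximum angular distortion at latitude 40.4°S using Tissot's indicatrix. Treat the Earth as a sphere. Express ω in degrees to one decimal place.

In the equirectangular projection with standard parallel φ₀ = 32.5° (x = Rλ cos φ₀, y = Rφ), meridians are true-scale (h = 1) and the parallel scale is k = cos φ₀ / cos φ.
At 40.4°: h = 1.000, k = 1.107; principal scales a = 1.107, b = 1.000.
sin(ω/2) = (a − b)/(a + b) = 0.1075/2.107 = 0.05100, so ω = 2 arcsin(0.05100) ≈ 5.8°.

5.8°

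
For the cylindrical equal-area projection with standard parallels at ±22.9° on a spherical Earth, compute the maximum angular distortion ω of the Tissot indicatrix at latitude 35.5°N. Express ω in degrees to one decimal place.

For cylindrical equal-area with standard parallel φ₀, h = cos φ / cos φ₀ and k = cos φ₀ / cos φ, so h·k = 1.
At 35.5°: h = 0.8838, k = 1.132; principal scales a = 1.132, b = 0.8838.
sin(ω/2) = (a − b)/(a + b) = 0.2477/2.015 = 0.1229, so ω = 2 arcsin(0.1229) ≈ 14.1°.

14.1°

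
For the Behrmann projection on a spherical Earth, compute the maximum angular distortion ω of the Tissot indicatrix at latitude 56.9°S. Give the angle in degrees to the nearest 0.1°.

51.1°

The Behrmann projection is cylindrical equal-area with φ₀ = 30°. Cylindrical equal-area (φ₀ = 30°): h = cos φ / cos 30° along meridians, k = cos 30° / cos φ along parallels; h·k = 1.
At 56.9°: h = 0.6306, k = 1.586; principal scales a = 1.586, b = 0.6306.
sin(ω/2) = (a − b)/(a + b) = 0.9552/2.216 = 0.4310, so ω = 2 arcsin(0.4310) ≈ 51.1°.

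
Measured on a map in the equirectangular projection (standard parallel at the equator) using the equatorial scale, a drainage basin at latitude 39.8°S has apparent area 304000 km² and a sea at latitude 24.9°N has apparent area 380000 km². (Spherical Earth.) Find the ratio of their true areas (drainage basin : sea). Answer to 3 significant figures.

0.678

Plate carrée has h = 1 and k = sec φ, giving areal scale sec φ; true area = (apparent area) · cos φ.
True area of drainage basin: 304000 × cos(39.8°) = 304000 × 0.7683 = 233600 km².
True area of sea: 380000 × cos(24.9°) = 380000 × 0.9070 = 344700 km².
Ratio = 233600 / 344700 ≈ 0.678.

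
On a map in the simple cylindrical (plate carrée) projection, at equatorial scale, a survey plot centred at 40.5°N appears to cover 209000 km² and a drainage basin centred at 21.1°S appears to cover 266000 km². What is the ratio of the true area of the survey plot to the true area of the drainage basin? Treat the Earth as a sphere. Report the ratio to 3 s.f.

0.640

Plate carrée has h = 1 and k = sec φ, giving areal scale sec φ; true area = (apparent area) · cos φ.
True area of survey plot: 209000 × cos(40.5°) = 209000 × 0.7604 = 158900 km².
True area of drainage basin: 266000 × cos(21.1°) = 266000 × 0.9330 = 248200 km².
Ratio = 158900 / 248200 ≈ 0.640.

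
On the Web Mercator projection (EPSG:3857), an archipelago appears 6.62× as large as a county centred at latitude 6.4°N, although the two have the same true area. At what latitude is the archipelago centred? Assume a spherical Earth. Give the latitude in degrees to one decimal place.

On Mercator, (apparent₁)/(apparent₂) = sec²φ₁ / sec²φ₂ when true areas are equal.
cos²φ₂ / cos²φ₁ = 6.62  ⇒  cos φ₁ = cos 6.4° / √6.62 = 0.9938/2.573 = 0.3862.
φ₁ = arccos(0.3862) ≈ 67.3°.

67.3°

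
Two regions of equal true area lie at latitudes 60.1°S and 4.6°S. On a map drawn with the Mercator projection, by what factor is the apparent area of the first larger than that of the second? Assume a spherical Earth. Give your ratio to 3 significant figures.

On Mercator, area is exaggerated by sec²φ = 1/cos²φ.
At 60.1°: sec²(60.1°) = 1/0.4985² = 4.024.
At 4.6°: sec²(4.6°) = 1/0.9968² = 1.006.
Ratio = 4.024/1.006 = cos²(4.6°)/cos²(60.1°) ≈ 4.00.

4.00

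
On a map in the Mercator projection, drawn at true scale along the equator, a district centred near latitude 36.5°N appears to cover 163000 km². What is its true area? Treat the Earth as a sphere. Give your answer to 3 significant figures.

105000 km²

Mercator is conformal, so the point scale is isotropic: h = k = sec φ = 1/cos φ.
Areal scale = k² = sec²φ = 1/cos²(36.5°) = 1/0.8039² = 1.548.
True area = apparent / (areal scale) = 163000 / 1.548 ≈ 105000 km².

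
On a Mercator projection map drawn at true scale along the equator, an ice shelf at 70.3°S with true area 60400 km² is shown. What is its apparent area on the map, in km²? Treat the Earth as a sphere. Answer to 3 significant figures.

Mercator is conformal, so the point scale is isotropic: h = k = sec φ = 1/cos φ.
Areal scale = k² = sec²φ = 1/cos²(70.3°) = 1/0.3371² = 8.800.
Apparent area = 60400 × 8.800 ≈ 532000 km².

532000 km²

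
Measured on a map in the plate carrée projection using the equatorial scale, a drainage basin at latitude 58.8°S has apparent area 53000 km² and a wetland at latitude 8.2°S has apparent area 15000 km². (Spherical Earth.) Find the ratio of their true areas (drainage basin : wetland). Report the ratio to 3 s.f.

Plate carrée has h = 1 and k = sec φ, giving areal scale sec φ; true area = (apparent area) · cos φ.
True area of drainage basin: 53000 × cos(58.8°) = 53000 × 0.5180 = 27460 km².
True area of wetland: 15000 × cos(8.2°) = 15000 × 0.9898 = 14850 km².
Ratio = 27460 / 14850 ≈ 1.85.

1.85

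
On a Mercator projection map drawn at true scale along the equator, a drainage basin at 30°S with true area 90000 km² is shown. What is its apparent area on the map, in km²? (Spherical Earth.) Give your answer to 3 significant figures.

120000 km²

Mercator is conformal, so the point scale is isotropic: h = k = sec φ = 1/cos φ.
Areal scale = k² = sec²φ = 1/cos²(30°) = 1/0.8660² = 1.333.
Apparent area = 90000 × 1.333 ≈ 120000 km².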